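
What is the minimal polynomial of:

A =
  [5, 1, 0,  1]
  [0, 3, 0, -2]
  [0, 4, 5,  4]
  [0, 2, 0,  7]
x^2 - 10*x + 25

The characteristic polynomial is χ_A(x) = (x - 5)^4, so the eigenvalues are known. The minimal polynomial is
  m_A(x) = Π_λ (x − λ)^{k_λ}
where k_λ is the size of the *largest* Jordan block for λ (equivalently, the smallest k with (A − λI)^k v = 0 for every generalised eigenvector v of λ).

  λ = 5: largest Jordan block has size 2, contributing (x − 5)^2

So m_A(x) = (x - 5)^2 = x^2 - 10*x + 25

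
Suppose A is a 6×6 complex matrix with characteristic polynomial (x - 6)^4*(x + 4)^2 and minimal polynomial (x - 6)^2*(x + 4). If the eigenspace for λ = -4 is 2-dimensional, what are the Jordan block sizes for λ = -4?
Block sizes for λ = -4: [1, 1]

Step 1 — from the characteristic polynomial, algebraic multiplicity of λ = -4 is 2. From dim ker(A − (-4)·I) = 2, there are exactly 2 Jordan blocks for λ = -4.
Step 2 — from the minimal polynomial, the factor (x + 4) tells us the largest block for λ = -4 has size 1.
Step 3 — with total size 2, 2 blocks, and largest block 1, the block sizes (in nonincreasing order) are [1, 1].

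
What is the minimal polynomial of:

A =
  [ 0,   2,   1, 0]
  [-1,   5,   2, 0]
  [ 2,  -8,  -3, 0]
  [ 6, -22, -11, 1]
x^3 - 2*x^2 + x

The characteristic polynomial is χ_A(x) = x*(x - 1)^3, so the eigenvalues are known. The minimal polynomial is
  m_A(x) = Π_λ (x − λ)^{k_λ}
where k_λ is the size of the *largest* Jordan block for λ (equivalently, the smallest k with (A − λI)^k v = 0 for every generalised eigenvector v of λ).

  λ = 0: largest Jordan block has size 1, contributing (x − 0)
  λ = 1: largest Jordan block has size 2, contributing (x − 1)^2

So m_A(x) = x*(x - 1)^2 = x^3 - 2*x^2 + x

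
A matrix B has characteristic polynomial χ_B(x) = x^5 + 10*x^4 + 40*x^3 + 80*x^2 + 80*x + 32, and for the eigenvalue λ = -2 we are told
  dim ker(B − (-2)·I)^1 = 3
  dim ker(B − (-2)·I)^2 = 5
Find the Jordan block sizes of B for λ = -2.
Block sizes for λ = -2: [2, 2, 1]

From the dimensions of kernels of powers, the number of Jordan blocks of size at least j is d_j − d_{j−1} where d_j = dim ker(N^j) (with d_0 = 0). Computing the differences gives [3, 2].
The number of blocks of size exactly k is (#blocks of size ≥ k) − (#blocks of size ≥ k + 1), so the partition is: 1 block(s) of size 1, 2 block(s) of size 2.
In nonincreasing order the block sizes are [2, 2, 1].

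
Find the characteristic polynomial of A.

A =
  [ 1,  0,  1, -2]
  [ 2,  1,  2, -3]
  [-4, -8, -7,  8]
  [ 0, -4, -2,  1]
x^4 + 4*x^3 + 6*x^2 + 4*x + 1

Expanding det(x·I − A) (e.g. by cofactor expansion or by noting that A is similar to its Jordan form J, which has the same characteristic polynomial as A) gives
  χ_A(x) = x^4 + 4*x^3 + 6*x^2 + 4*x + 1
which factors as (x + 1)^4. The eigenvalues (with algebraic multiplicities) are λ = -1 with multiplicity 4.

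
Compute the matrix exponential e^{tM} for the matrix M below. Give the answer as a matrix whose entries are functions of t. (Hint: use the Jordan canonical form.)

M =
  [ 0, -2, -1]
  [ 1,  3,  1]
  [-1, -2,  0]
e^{tM} =
  [-t*exp(t) + exp(t), -2*t*exp(t), -t*exp(t)]
  [t*exp(t), 2*t*exp(t) + exp(t), t*exp(t)]
  [-t*exp(t), -2*t*exp(t), -t*exp(t) + exp(t)]

Strategy: write M = P · J · P⁻¹ where J is a Jordan canonical form, so e^{tM} = P · e^{tJ} · P⁻¹, and e^{tJ} can be computed block-by-block.

M has Jordan form
J =
  [1, 1, 0]
  [0, 1, 0]
  [0, 0, 1]
(up to reordering of blocks).

Per-block formulas:
  For a 1×1 block at λ = 1: exp(t · [1]) = [e^(1t)].
  For a 2×2 Jordan block J_2(1): exp(t · J_2(1)) = e^(1t)·(I + t·N), where N is the 2×2 nilpotent shift.

After assembling e^{tJ} and conjugating by P, we get:

e^{tM} =
  [-t*exp(t) + exp(t), -2*t*exp(t), -t*exp(t)]
  [t*exp(t), 2*t*exp(t) + exp(t), t*exp(t)]
  [-t*exp(t), -2*t*exp(t), -t*exp(t) + exp(t)]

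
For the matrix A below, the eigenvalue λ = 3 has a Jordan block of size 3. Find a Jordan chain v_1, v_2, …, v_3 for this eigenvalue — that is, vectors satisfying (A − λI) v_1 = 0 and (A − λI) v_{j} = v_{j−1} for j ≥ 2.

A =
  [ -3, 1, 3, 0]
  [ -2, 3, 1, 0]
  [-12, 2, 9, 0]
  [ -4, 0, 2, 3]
A Jordan chain for λ = 3 of length 3:
v_1 = (-2, 0, -4, 0)ᵀ
v_2 = (-6, -2, -12, -4)ᵀ
v_3 = (1, 0, 0, 0)ᵀ

Let N = A − (3)·I. We want v_3 with N^3 v_3 = 0 but N^2 v_3 ≠ 0; then v_{j-1} := N · v_j for j = 3, …, 2.

Pick v_3 = (1, 0, 0, 0)ᵀ.
Then v_2 = N · v_3 = (-6, -2, -12, -4)ᵀ.
Then v_1 = N · v_2 = (-2, 0, -4, 0)ᵀ.

Sanity check: (A − (3)·I) v_1 = (0, 0, 0, 0)ᵀ = 0. ✓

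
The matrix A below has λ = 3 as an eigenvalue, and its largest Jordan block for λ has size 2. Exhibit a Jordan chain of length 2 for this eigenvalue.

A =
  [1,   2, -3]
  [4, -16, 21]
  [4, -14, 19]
A Jordan chain for λ = 3 of length 2:
v_1 = (-2, 4, 4)ᵀ
v_2 = (1, 0, 0)ᵀ

Let N = A − (3)·I. We want v_2 with N^2 v_2 = 0 but N^1 v_2 ≠ 0; then v_{j-1} := N · v_j for j = 2, …, 2.

Pick v_2 = (1, 0, 0)ᵀ.
Then v_1 = N · v_2 = (-2, 4, 4)ᵀ.

Sanity check: (A − (3)·I) v_1 = (0, 0, 0)ᵀ = 0. ✓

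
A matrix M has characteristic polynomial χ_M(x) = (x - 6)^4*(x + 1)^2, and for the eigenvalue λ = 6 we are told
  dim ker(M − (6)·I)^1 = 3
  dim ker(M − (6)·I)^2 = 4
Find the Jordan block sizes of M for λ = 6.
Block sizes for λ = 6: [2, 1, 1]

From the dimensions of kernels of powers, the number of Jordan blocks of size at least j is d_j − d_{j−1} where d_j = dim ker(N^j) (with d_0 = 0). Computing the differences gives [3, 1].
The number of blocks of size exactly k is (#blocks of size ≥ k) − (#blocks of size ≥ k + 1), so the partition is: 2 block(s) of size 1, 1 block(s) of size 2.
In nonincreasing order the block sizes are [2, 1, 1].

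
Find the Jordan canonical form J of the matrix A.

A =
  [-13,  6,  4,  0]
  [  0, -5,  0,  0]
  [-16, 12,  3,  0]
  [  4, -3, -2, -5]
J_2(-5) ⊕ J_1(-5) ⊕ J_1(-5)

The characteristic polynomial is
  det(x·I − A) = x^4 + 20*x^3 + 150*x^2 + 500*x + 625 = (x + 5)^4

Eigenvalues and multiplicities (the geometric multiplicity of λ is n − rank(A − λI), which equals the number of Jordan blocks for λ):
  λ = -5: algebraic multiplicity = 4, geometric multiplicity = 3

Determining the block sizes for each eigenvalue:
  λ = -5: 3 blocks summing to 4 forces exactly one block of size 2 and the rest size 1 → block sizes [2, 1, 1]

Assembling the blocks gives a Jordan form
J =
  [-5,  1,  0,  0]
  [ 0, -5,  0,  0]
  [ 0,  0, -5,  0]
  [ 0,  0,  0, -5]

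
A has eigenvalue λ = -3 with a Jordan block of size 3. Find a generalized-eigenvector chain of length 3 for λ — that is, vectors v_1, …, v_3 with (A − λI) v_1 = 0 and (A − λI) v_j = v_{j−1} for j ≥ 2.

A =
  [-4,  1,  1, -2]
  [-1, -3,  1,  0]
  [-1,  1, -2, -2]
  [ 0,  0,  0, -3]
A Jordan chain for λ = -3 of length 3:
v_1 = (-1, 0, -1, 0)ᵀ
v_2 = (-1, -1, -1, 0)ᵀ
v_3 = (1, 0, 0, 0)ᵀ

Let N = A − (-3)·I. We want v_3 with N^3 v_3 = 0 but N^2 v_3 ≠ 0; then v_{j-1} := N · v_j for j = 3, …, 2.

Pick v_3 = (1, 0, 0, 0)ᵀ.
Then v_2 = N · v_3 = (-1, -1, -1, 0)ᵀ.
Then v_1 = N · v_2 = (-1, 0, -1, 0)ᵀ.

Sanity check: (A − (-3)·I) v_1 = (0, 0, 0, 0)ᵀ = 0. ✓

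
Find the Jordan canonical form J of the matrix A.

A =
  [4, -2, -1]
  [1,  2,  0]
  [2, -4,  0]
J_3(2)

The characteristic polynomial is
  det(x·I − A) = x^3 - 6*x^2 + 12*x - 8 = (x - 2)^3

Eigenvalues and multiplicities (the geometric multiplicity of λ is n − rank(A − λI), which equals the number of Jordan blocks for λ):
  λ = 2: algebraic multiplicity = 3, geometric multiplicity = 1

Determining the block sizes for each eigenvalue:
  λ = 2: one block (gm = 1), so the single block has size am = 3 → block sizes [3]

Assembling the blocks gives a Jordan form
J =
  [2, 1, 0]
  [0, 2, 1]
  [0, 0, 2]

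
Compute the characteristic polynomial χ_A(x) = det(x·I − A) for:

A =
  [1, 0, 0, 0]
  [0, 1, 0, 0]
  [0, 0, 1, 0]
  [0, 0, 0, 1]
x^4 - 4*x^3 + 6*x^2 - 4*x + 1

Expanding det(x·I − A) (e.g. by cofactor expansion or by noting that A is similar to its Jordan form J, which has the same characteristic polynomial as A) gives
  χ_A(x) = x^4 - 4*x^3 + 6*x^2 - 4*x + 1
which factors as (x - 1)^4. The eigenvalues (with algebraic multiplicities) are λ = 1 with multiplicity 4.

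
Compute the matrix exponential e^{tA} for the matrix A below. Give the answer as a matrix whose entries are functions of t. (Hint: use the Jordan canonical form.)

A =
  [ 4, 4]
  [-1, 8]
e^{tA} =
  [-2*t*exp(6*t) + exp(6*t), 4*t*exp(6*t)]
  [-t*exp(6*t), 2*t*exp(6*t) + exp(6*t)]

Strategy: write A = P · J · P⁻¹ where J is a Jordan canonical form, so e^{tA} = P · e^{tJ} · P⁻¹, and e^{tJ} can be computed block-by-block.

A has Jordan form
J =
  [6, 1]
  [0, 6]
(up to reordering of blocks).

Per-block formulas:
  For a 2×2 Jordan block J_2(6): exp(t · J_2(6)) = e^(6t)·(I + t·N), where N is the 2×2 nilpotent shift.

After assembling e^{tJ} and conjugating by P, we get:

e^{tA} =
  [-2*t*exp(6*t) + exp(6*t), 4*t*exp(6*t)]
  [-t*exp(6*t), 2*t*exp(6*t) + exp(6*t)]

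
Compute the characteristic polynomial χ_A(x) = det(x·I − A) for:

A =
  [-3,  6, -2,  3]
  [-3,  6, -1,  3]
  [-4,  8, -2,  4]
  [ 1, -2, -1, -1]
x^4

Expanding det(x·I − A) (e.g. by cofactor expansion or by noting that A is similar to its Jordan form J, which has the same characteristic polynomial as A) gives
  χ_A(x) = x^4
which factors as x^4. The eigenvalues (with algebraic multiplicities) are λ = 0 with multiplicity 4.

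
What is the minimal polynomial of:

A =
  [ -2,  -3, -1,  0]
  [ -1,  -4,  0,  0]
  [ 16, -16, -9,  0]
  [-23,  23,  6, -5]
x^3 + 15*x^2 + 75*x + 125

The characteristic polynomial is χ_A(x) = (x + 5)^4, so the eigenvalues are known. The minimal polynomial is
  m_A(x) = Π_λ (x − λ)^{k_λ}
where k_λ is the size of the *largest* Jordan block for λ (equivalently, the smallest k with (A − λI)^k v = 0 for every generalised eigenvector v of λ).

  λ = -5: largest Jordan block has size 3, contributing (x + 5)^3

So m_A(x) = (x + 5)^3 = x^3 + 15*x^2 + 75*x + 125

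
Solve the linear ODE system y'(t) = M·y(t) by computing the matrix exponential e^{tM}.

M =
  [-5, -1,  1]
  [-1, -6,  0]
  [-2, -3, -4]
e^{tM} =
  [-t^2*exp(-5*t)/2 + exp(-5*t), -t^2*exp(-5*t) - t*exp(-5*t), t^2*exp(-5*t)/2 + t*exp(-5*t)]
  [t^2*exp(-5*t)/2 - t*exp(-5*t), t^2*exp(-5*t) - t*exp(-5*t) + exp(-5*t), -t^2*exp(-5*t)/2]
  [t^2*exp(-5*t)/2 - 2*t*exp(-5*t), t^2*exp(-5*t) - 3*t*exp(-5*t), -t^2*exp(-5*t)/2 + t*exp(-5*t) + exp(-5*t)]

Strategy: write M = P · J · P⁻¹ where J is a Jordan canonical form, so e^{tM} = P · e^{tJ} · P⁻¹, and e^{tJ} can be computed block-by-block.

M has Jordan form
J =
  [-5,  1,  0]
  [ 0, -5,  1]
  [ 0,  0, -5]
(up to reordering of blocks).

Per-block formulas:
  For a 3×3 Jordan block J_3(-5): exp(t · J_3(-5)) = e^(-5t)·(I + t·N + (t^2/2)·N^2), where N is the 3×3 nilpotent shift.

After assembling e^{tJ} and conjugating by P, we get:

e^{tM} =
  [-t^2*exp(-5*t)/2 + exp(-5*t), -t^2*exp(-5*t) - t*exp(-5*t), t^2*exp(-5*t)/2 + t*exp(-5*t)]
  [t^2*exp(-5*t)/2 - t*exp(-5*t), t^2*exp(-5*t) - t*exp(-5*t) + exp(-5*t), -t^2*exp(-5*t)/2]
  [t^2*exp(-5*t)/2 - 2*t*exp(-5*t), t^2*exp(-5*t) - 3*t*exp(-5*t), -t^2*exp(-5*t)/2 + t*exp(-5*t) + exp(-5*t)]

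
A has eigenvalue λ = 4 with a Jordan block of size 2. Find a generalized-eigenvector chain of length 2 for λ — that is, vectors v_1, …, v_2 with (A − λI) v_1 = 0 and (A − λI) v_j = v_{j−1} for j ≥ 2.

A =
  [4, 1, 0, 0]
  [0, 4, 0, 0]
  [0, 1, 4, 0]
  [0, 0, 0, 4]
A Jordan chain for λ = 4 of length 2:
v_1 = (1, 0, 1, 0)ᵀ
v_2 = (0, 1, 0, 0)ᵀ

Let N = A − (4)·I. We want v_2 with N^2 v_2 = 0 but N^1 v_2 ≠ 0; then v_{j-1} := N · v_j for j = 2, …, 2.

Pick v_2 = (0, 1, 0, 0)ᵀ.
Then v_1 = N · v_2 = (1, 0, 1, 0)ᵀ.

Sanity check: (A − (4)·I) v_1 = (0, 0, 0, 0)ᵀ = 0. ✓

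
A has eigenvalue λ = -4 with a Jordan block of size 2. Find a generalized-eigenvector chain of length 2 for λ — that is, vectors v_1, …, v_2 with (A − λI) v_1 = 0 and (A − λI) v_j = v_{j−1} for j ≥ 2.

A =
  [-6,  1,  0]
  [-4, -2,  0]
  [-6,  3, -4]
A Jordan chain for λ = -4 of length 2:
v_1 = (-2, -4, -6)ᵀ
v_2 = (1, 0, 0)ᵀ

Let N = A − (-4)·I. We want v_2 with N^2 v_2 = 0 but N^1 v_2 ≠ 0; then v_{j-1} := N · v_j for j = 2, …, 2.

Pick v_2 = (1, 0, 0)ᵀ.
Then v_1 = N · v_2 = (-2, -4, -6)ᵀ.

Sanity check: (A − (-4)·I) v_1 = (0, 0, 0)ᵀ = 0. ✓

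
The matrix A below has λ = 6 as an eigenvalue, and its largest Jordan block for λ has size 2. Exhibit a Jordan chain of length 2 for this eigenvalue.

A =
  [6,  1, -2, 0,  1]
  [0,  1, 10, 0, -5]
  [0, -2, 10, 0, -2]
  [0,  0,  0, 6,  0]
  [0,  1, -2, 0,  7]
A Jordan chain for λ = 6 of length 2:
v_1 = (1, -5, -2, 0, 1)ᵀ
v_2 = (0, 1, 0, 0, 0)ᵀ

Let N = A − (6)·I. We want v_2 with N^2 v_2 = 0 but N^1 v_2 ≠ 0; then v_{j-1} := N · v_j for j = 2, …, 2.

Pick v_2 = (0, 1, 0, 0, 0)ᵀ.
Then v_1 = N · v_2 = (1, -5, -2, 0, 1)ᵀ.

Sanity check: (A − (6)·I) v_1 = (0, 0, 0, 0, 0)ᵀ = 0. ✓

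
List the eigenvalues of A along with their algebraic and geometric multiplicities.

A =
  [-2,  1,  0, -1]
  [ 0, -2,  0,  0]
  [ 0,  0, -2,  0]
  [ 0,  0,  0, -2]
λ = -2: alg = 4, geom = 3

Step 1 — factor the characteristic polynomial to read off the algebraic multiplicities:
  χ_A(x) = (x + 2)^4

Step 2 — compute geometric multiplicities via the rank-nullity identity g(λ) = n − rank(A − λI):
  rank(A − (-2)·I) = 1, so dim ker(A − (-2)·I) = n − 1 = 3

Summary:
  λ = -2: algebraic multiplicity = 4, geometric multiplicity = 3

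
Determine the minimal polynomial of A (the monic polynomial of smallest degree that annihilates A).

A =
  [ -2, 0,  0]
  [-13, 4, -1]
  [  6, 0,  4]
x^3 - 6*x^2 + 32

The characteristic polynomial is χ_A(x) = (x - 4)^2*(x + 2), so the eigenvalues are known. The minimal polynomial is
  m_A(x) = Π_λ (x − λ)^{k_λ}
where k_λ is the size of the *largest* Jordan block for λ (equivalently, the smallest k with (A − λI)^k v = 0 for every generalised eigenvector v of λ).

  λ = -2: largest Jordan block has size 1, contributing (x + 2)
  λ = 4: largest Jordan block has size 2, contributing (x − 4)^2

So m_A(x) = (x - 4)^2*(x + 2) = x^3 - 6*x^2 + 32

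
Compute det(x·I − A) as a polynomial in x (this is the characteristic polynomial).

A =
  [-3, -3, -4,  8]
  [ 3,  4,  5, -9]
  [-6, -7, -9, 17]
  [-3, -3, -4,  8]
x^4

Expanding det(x·I − A) (e.g. by cofactor expansion or by noting that A is similar to its Jordan form J, which has the same characteristic polynomial as A) gives
  χ_A(x) = x^4
which factors as x^4. The eigenvalues (with algebraic multiplicities) are λ = 0 with multiplicity 4.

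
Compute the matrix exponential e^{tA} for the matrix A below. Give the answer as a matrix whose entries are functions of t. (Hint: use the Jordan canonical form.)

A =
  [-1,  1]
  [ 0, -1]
e^{tA} =
  [exp(-t), t*exp(-t)]
  [0, exp(-t)]

Strategy: write A = P · J · P⁻¹ where J is a Jordan canonical form, so e^{tA} = P · e^{tJ} · P⁻¹, and e^{tJ} can be computed block-by-block.

A has Jordan form
J =
  [-1,  1]
  [ 0, -1]
(up to reordering of blocks).

Per-block formulas:
  For a 2×2 Jordan block J_2(-1): exp(t · J_2(-1)) = e^(-1t)·(I + t·N), where N is the 2×2 nilpotent shift.

After assembling e^{tJ} and conjugating by P, we get:

e^{tA} =
  [exp(-t), t*exp(-t)]
  [0, exp(-t)]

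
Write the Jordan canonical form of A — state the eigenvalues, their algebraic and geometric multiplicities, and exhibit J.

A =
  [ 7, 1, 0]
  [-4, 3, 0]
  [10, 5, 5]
J_2(5) ⊕ J_1(5)

The characteristic polynomial is
  det(x·I − A) = x^3 - 15*x^2 + 75*x - 125 = (x - 5)^3

Eigenvalues and multiplicities (the geometric multiplicity of λ is n − rank(A − λI), which equals the number of Jordan blocks for λ):
  λ = 5: algebraic multiplicity = 3, geometric multiplicity = 2

Determining the block sizes for each eigenvalue:
  λ = 5: 2 blocks summing to 3 forces exactly one block of size 2 and the rest size 1 → block sizes [2, 1]

Assembling the blocks gives a Jordan form
J =
  [5, 1, 0]
  [0, 5, 0]
  [0, 0, 5]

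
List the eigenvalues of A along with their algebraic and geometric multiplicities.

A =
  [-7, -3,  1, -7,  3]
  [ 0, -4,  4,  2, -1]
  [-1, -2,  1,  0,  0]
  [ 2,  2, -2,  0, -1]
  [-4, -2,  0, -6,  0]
λ = -2: alg = 5, geom = 2

Step 1 — factor the characteristic polynomial to read off the algebraic multiplicities:
  χ_A(x) = (x + 2)^5

Step 2 — compute geometric multiplicities via the rank-nullity identity g(λ) = n − rank(A − λI):
  rank(A − (-2)·I) = 3, so dim ker(A − (-2)·I) = n − 3 = 2

Summary:
  λ = -2: algebraic multiplicity = 5, geometric multiplicity = 2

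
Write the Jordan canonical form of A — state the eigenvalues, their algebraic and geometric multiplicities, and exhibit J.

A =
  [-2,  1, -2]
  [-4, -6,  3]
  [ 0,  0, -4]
J_3(-4)

The characteristic polynomial is
  det(x·I − A) = x^3 + 12*x^2 + 48*x + 64 = (x + 4)^3

Eigenvalues and multiplicities (the geometric multiplicity of λ is n − rank(A − λI), which equals the number of Jordan blocks for λ):
  λ = -4: algebraic multiplicity = 3, geometric multiplicity = 1

Determining the block sizes for each eigenvalue:
  λ = -4: one block (gm = 1), so the single block has size am = 3 → block sizes [3]

Assembling the blocks gives a Jordan form
J =
  [-4,  1,  0]
  [ 0, -4,  1]
  [ 0,  0, -4]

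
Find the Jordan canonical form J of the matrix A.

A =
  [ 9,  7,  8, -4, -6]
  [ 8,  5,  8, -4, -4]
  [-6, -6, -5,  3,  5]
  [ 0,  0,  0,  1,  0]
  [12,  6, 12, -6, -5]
J_2(1) ⊕ J_2(1) ⊕ J_1(1)

The characteristic polynomial is
  det(x·I − A) = x^5 - 5*x^4 + 10*x^3 - 10*x^2 + 5*x - 1 = (x - 1)^5

Eigenvalues and multiplicities (the geometric multiplicity of λ is n − rank(A − λI), which equals the number of Jordan blocks for λ):
  λ = 1: algebraic multiplicity = 5, geometric multiplicity = 3

Determining the block sizes for each eigenvalue:
  λ = 1: with am = 5 and gm = 3, the partition is not yet determined (e.g. several partitions of 5 into 3 parts exist). Let N = A − (1)·I. Computing rank(N^1) = 2, rank(N^2) = 0; the number of blocks of size ≥ j is rank(N^{j−1}) − rank(N^j), giving [3, 2]. So we have 2 block(s) of size 2, 1 block(s) of size 1 → block sizes [2, 2, 1]

Assembling the blocks gives a Jordan form
J =
  [1, 1, 0, 0, 0]
  [0, 1, 0, 0, 0]
  [0, 0, 1, 1, 0]
  [0, 0, 0, 1, 0]
  [0, 0, 0, 0, 1]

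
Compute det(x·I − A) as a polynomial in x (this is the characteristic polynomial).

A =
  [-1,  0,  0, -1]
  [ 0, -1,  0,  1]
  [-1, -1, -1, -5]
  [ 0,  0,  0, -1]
x^4 + 4*x^3 + 6*x^2 + 4*x + 1

Expanding det(x·I − A) (e.g. by cofactor expansion or by noting that A is similar to its Jordan form J, which has the same characteristic polynomial as A) gives
  χ_A(x) = x^4 + 4*x^3 + 6*x^2 + 4*x + 1
which factors as (x + 1)^4. The eigenvalues (with algebraic multiplicities) are λ = -1 with multiplicity 4.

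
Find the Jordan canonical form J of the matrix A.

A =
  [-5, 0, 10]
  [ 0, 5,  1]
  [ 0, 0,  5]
J_1(-5) ⊕ J_2(5)

The characteristic polynomial is
  det(x·I − A) = x^3 - 5*x^2 - 25*x + 125 = (x - 5)^2*(x + 5)

Eigenvalues and multiplicities (the geometric multiplicity of λ is n − rank(A − λI), which equals the number of Jordan blocks for λ):
  λ = -5: algebraic multiplicity = 1, geometric multiplicity = 1
  λ = 5: algebraic multiplicity = 2, geometric multiplicity = 1

Determining the block sizes for each eigenvalue:
  λ = -5: one block (gm = 1), so the single block has size am = 1 → block sizes [1]
  λ = 5: one block (gm = 1), so the single block has size am = 2 → block sizes [2]

Assembling the blocks gives a Jordan form
J =
  [-5, 0, 0]
  [ 0, 5, 1]
  [ 0, 0, 5]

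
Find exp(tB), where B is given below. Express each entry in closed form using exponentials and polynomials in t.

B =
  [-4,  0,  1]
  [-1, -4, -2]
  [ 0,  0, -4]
e^{tB} =
  [exp(-4*t), 0, t*exp(-4*t)]
  [-t*exp(-4*t), exp(-4*t), -t^2*exp(-4*t)/2 - 2*t*exp(-4*t)]
  [0, 0, exp(-4*t)]

Strategy: write B = P · J · P⁻¹ where J is a Jordan canonical form, so e^{tB} = P · e^{tJ} · P⁻¹, and e^{tJ} can be computed block-by-block.

B has Jordan form
J =
  [-4,  1,  0]
  [ 0, -4,  1]
  [ 0,  0, -4]
(up to reordering of blocks).

Per-block formulas:
  For a 3×3 Jordan block J_3(-4): exp(t · J_3(-4)) = e^(-4t)·(I + t·N + (t^2/2)·N^2), where N is the 3×3 nilpotent shift.

After assembling e^{tJ} and conjugating by P, we get:

e^{tB} =
  [exp(-4*t), 0, t*exp(-4*t)]
  [-t*exp(-4*t), exp(-4*t), -t^2*exp(-4*t)/2 - 2*t*exp(-4*t)]
  [0, 0, exp(-4*t)]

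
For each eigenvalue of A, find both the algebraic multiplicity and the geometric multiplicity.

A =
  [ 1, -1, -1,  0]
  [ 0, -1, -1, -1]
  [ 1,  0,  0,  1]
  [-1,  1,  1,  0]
λ = 0: alg = 4, geom = 2

Step 1 — factor the characteristic polynomial to read off the algebraic multiplicities:
  χ_A(x) = x^4

Step 2 — compute geometric multiplicities via the rank-nullity identity g(λ) = n − rank(A − λI):
  rank(A − (0)·I) = 2, so dim ker(A − (0)·I) = n − 2 = 2

Summary:
  λ = 0: algebraic multiplicity = 4, geometric multiplicity = 2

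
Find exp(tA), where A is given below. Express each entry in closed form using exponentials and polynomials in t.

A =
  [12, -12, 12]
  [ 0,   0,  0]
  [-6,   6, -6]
e^{tA} =
  [2*exp(6*t) - 1, 2 - 2*exp(6*t), 2*exp(6*t) - 2]
  [0, 1, 0]
  [1 - exp(6*t), exp(6*t) - 1, 2 - exp(6*t)]

Strategy: write A = P · J · P⁻¹ where J is a Jordan canonical form, so e^{tA} = P · e^{tJ} · P⁻¹, and e^{tJ} can be computed block-by-block.

A has Jordan form
J =
  [0, 0, 0]
  [0, 0, 0]
  [0, 0, 6]
(up to reordering of blocks).

Per-block formulas:
  For a 1×1 block at λ = 0: exp(t · [0]) = [e^(0t)].
  For a 1×1 block at λ = 6: exp(t · [6]) = [e^(6t)].

After assembling e^{tJ} and conjugating by P, we get:

e^{tA} =
  [2*exp(6*t) - 1, 2 - 2*exp(6*t), 2*exp(6*t) - 2]
  [0, 1, 0]
  [1 - exp(6*t), exp(6*t) - 1, 2 - exp(6*t)]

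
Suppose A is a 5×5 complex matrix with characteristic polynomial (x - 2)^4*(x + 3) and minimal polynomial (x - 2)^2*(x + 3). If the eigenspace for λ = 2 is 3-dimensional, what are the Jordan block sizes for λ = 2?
Block sizes for λ = 2: [2, 1, 1]

Step 1 — from the characteristic polynomial, algebraic multiplicity of λ = 2 is 4. From dim ker(A − (2)·I) = 3, there are exactly 3 Jordan blocks for λ = 2.
Step 2 — from the minimal polynomial, the factor (x − 2)^2 tells us the largest block for λ = 2 has size 2.
Step 3 — with total size 4, 3 blocks, and largest block 2, the block sizes (in nonincreasing order) are [2, 1, 1].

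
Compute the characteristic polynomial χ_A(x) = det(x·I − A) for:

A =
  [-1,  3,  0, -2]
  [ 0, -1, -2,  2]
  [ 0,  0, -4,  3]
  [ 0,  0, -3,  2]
x^4 + 4*x^3 + 6*x^2 + 4*x + 1

Expanding det(x·I − A) (e.g. by cofactor expansion or by noting that A is similar to its Jordan form J, which has the same characteristic polynomial as A) gives
  χ_A(x) = x^4 + 4*x^3 + 6*x^2 + 4*x + 1
which factors as (x + 1)^4. The eigenvalues (with algebraic multiplicities) are λ = -1 with multiplicity 4.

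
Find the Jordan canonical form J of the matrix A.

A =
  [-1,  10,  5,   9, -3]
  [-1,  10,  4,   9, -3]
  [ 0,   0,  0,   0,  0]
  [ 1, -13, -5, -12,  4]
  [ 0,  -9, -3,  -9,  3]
J_3(0) ⊕ J_2(0)

The characteristic polynomial is
  det(x·I − A) = x^5

Eigenvalues and multiplicities (the geometric multiplicity of λ is n − rank(A − λI), which equals the number of Jordan blocks for λ):
  λ = 0: algebraic multiplicity = 5, geometric multiplicity = 2

Determining the block sizes for each eigenvalue:
  λ = 0: with am = 5 and gm = 2, the partition is not yet determined (e.g. several partitions of 5 into 2 parts exist). Let N = A − (0)·I. Computing rank(N^1) = 3, rank(N^2) = 1, rank(N^3) = 0; the number of blocks of size ≥ j is rank(N^{j−1}) − rank(N^j), giving [2, 2, 1]. So we have 1 block(s) of size 3, 1 block(s) of size 2 → block sizes [3, 2]

Assembling the blocks gives a Jordan form
J =
  [0, 1, 0, 0, 0]
  [0, 0, 1, 0, 0]
  [0, 0, 0, 0, 0]
  [0, 0, 0, 0, 1]
  [0, 0, 0, 0, 0]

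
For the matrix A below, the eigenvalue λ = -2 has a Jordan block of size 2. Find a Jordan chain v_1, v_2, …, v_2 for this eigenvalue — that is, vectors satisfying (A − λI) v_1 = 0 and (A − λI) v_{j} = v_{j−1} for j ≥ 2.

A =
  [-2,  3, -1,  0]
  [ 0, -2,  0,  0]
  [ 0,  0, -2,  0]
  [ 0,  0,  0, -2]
A Jordan chain for λ = -2 of length 2:
v_1 = (3, 0, 0, 0)ᵀ
v_2 = (0, 1, 0, 0)ᵀ

Let N = A − (-2)·I. We want v_2 with N^2 v_2 = 0 but N^1 v_2 ≠ 0; then v_{j-1} := N · v_j for j = 2, …, 2.

Pick v_2 = (0, 1, 0, 0)ᵀ.
Then v_1 = N · v_2 = (3, 0, 0, 0)ᵀ.

Sanity check: (A − (-2)·I) v_1 = (0, 0, 0, 0)ᵀ = 0. ✓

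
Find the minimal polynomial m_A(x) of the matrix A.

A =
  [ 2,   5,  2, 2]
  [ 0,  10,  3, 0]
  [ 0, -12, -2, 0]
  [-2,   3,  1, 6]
x^3 - 12*x^2 + 48*x - 64

The characteristic polynomial is χ_A(x) = (x - 4)^4, so the eigenvalues are known. The minimal polynomial is
  m_A(x) = Π_λ (x − λ)^{k_λ}
where k_λ is the size of the *largest* Jordan block for λ (equivalently, the smallest k with (A − λI)^k v = 0 for every generalised eigenvector v of λ).

  λ = 4: largest Jordan block has size 3, contributing (x − 4)^3

So m_A(x) = (x - 4)^3 = x^3 - 12*x^2 + 48*x - 64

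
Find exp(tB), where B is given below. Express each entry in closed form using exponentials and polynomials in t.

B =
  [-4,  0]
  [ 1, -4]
e^{tB} =
  [exp(-4*t), 0]
  [t*exp(-4*t), exp(-4*t)]

Strategy: write B = P · J · P⁻¹ where J is a Jordan canonical form, so e^{tB} = P · e^{tJ} · P⁻¹, and e^{tJ} can be computed block-by-block.

B has Jordan form
J =
  [-4,  1]
  [ 0, -4]
(up to reordering of blocks).

Per-block formulas:
  For a 2×2 Jordan block J_2(-4): exp(t · J_2(-4)) = e^(-4t)·(I + t·N), where N is the 2×2 nilpotent shift.

After assembling e^{tJ} and conjugating by P, we get:

e^{tB} =
  [exp(-4*t), 0]
  [t*exp(-4*t), exp(-4*t)]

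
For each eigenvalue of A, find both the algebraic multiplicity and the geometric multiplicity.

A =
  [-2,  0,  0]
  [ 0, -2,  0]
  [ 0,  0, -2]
λ = -2: alg = 3, geom = 3

Step 1 — factor the characteristic polynomial to read off the algebraic multiplicities:
  χ_A(x) = (x + 2)^3

Step 2 — compute geometric multiplicities via the rank-nullity identity g(λ) = n − rank(A − λI):
  rank(A − (-2)·I) = 0, so dim ker(A − (-2)·I) = n − 0 = 3

Summary:
  λ = -2: algebraic multiplicity = 3, geometric multiplicity = 3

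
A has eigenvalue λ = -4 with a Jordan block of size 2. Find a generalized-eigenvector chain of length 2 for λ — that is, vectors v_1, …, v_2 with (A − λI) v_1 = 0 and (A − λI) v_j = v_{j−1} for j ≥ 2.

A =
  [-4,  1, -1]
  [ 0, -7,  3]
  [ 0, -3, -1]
A Jordan chain for λ = -4 of length 2:
v_1 = (1, -3, -3)ᵀ
v_2 = (0, 1, 0)ᵀ

Let N = A − (-4)·I. We want v_2 with N^2 v_2 = 0 but N^1 v_2 ≠ 0; then v_{j-1} := N · v_j for j = 2, …, 2.

Pick v_2 = (0, 1, 0)ᵀ.
Then v_1 = N · v_2 = (1, -3, -3)ᵀ.

Sanity check: (A − (-4)·I) v_1 = (0, 0, 0)ᵀ = 0. ✓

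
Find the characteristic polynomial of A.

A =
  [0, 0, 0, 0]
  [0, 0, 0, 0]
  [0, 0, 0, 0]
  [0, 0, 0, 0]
x^4

Expanding det(x·I − A) (e.g. by cofactor expansion or by noting that A is similar to its Jordan form J, which has the same characteristic polynomial as A) gives
  χ_A(x) = x^4
which factors as x^4. The eigenvalues (with algebraic multiplicities) are λ = 0 with multiplicity 4.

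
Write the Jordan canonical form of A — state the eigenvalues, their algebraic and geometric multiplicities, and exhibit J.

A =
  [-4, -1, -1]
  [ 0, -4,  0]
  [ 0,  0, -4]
J_2(-4) ⊕ J_1(-4)

The characteristic polynomial is
  det(x·I − A) = x^3 + 12*x^2 + 48*x + 64 = (x + 4)^3

Eigenvalues and multiplicities (the geometric multiplicity of λ is n − rank(A − λI), which equals the number of Jordan blocks for λ):
  λ = -4: algebraic multiplicity = 3, geometric multiplicity = 2

Determining the block sizes for each eigenvalue:
  λ = -4: 2 blocks summing to 3 forces exactly one block of size 2 and the rest size 1 → block sizes [2, 1]

Assembling the blocks gives a Jordan form
J =
  [-4,  1,  0]
  [ 0, -4,  0]
  [ 0,  0, -4]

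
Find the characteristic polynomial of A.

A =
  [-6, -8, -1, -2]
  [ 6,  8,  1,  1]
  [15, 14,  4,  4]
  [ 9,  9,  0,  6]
x^4 - 12*x^3 + 54*x^2 - 108*x + 81

Expanding det(x·I − A) (e.g. by cofactor expansion or by noting that A is similar to its Jordan form J, which has the same characteristic polynomial as A) gives
  χ_A(x) = x^4 - 12*x^3 + 54*x^2 - 108*x + 81
which factors as (x - 3)^4. The eigenvalues (with algebraic multiplicities) are λ = 3 with multiplicity 4.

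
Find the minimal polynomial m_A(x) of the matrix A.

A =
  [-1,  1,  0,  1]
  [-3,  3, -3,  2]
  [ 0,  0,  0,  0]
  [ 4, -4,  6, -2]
x^3

The characteristic polynomial is χ_A(x) = x^4, so the eigenvalues are known. The minimal polynomial is
  m_A(x) = Π_λ (x − λ)^{k_λ}
where k_λ is the size of the *largest* Jordan block for λ (equivalently, the smallest k with (A − λI)^k v = 0 for every generalised eigenvector v of λ).

  λ = 0: largest Jordan block has size 3, contributing (x − 0)^3

So m_A(x) = x^3 = x^3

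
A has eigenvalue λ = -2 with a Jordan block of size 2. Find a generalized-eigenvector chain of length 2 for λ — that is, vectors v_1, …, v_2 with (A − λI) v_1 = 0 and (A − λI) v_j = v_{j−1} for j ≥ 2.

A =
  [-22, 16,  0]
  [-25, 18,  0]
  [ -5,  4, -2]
A Jordan chain for λ = -2 of length 2:
v_1 = (-20, -25, -5)ᵀ
v_2 = (1, 0, 0)ᵀ

Let N = A − (-2)·I. We want v_2 with N^2 v_2 = 0 but N^1 v_2 ≠ 0; then v_{j-1} := N · v_j for j = 2, …, 2.

Pick v_2 = (1, 0, 0)ᵀ.
Then v_1 = N · v_2 = (-20, -25, -5)ᵀ.

Sanity check: (A − (-2)·I) v_1 = (0, 0, 0)ᵀ = 0. ✓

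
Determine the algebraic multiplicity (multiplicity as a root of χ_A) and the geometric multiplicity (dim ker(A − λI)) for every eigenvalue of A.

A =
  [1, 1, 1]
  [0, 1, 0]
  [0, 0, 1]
λ = 1: alg = 3, geom = 2

Step 1 — factor the characteristic polynomial to read off the algebraic multiplicities:
  χ_A(x) = (x - 1)^3

Step 2 — compute geometric multiplicities via the rank-nullity identity g(λ) = n − rank(A − λI):
  rank(A − (1)·I) = 1, so dim ker(A − (1)·I) = n − 1 = 2

Summary:
  λ = 1: algebraic multiplicity = 3, geometric multiplicity = 2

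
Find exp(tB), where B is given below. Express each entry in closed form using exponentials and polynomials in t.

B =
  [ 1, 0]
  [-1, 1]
e^{tB} =
  [exp(t), 0]
  [-t*exp(t), exp(t)]

Strategy: write B = P · J · P⁻¹ where J is a Jordan canonical form, so e^{tB} = P · e^{tJ} · P⁻¹, and e^{tJ} can be computed block-by-block.

B has Jordan form
J =
  [1, 1]
  [0, 1]
(up to reordering of blocks).

Per-block formulas:
  For a 2×2 Jordan block J_2(1): exp(t · J_2(1)) = e^(1t)·(I + t·N), where N is the 2×2 nilpotent shift.

After assembling e^{tJ} and conjugating by P, we get:

e^{tB} =
  [exp(t), 0]
  [-t*exp(t), exp(t)]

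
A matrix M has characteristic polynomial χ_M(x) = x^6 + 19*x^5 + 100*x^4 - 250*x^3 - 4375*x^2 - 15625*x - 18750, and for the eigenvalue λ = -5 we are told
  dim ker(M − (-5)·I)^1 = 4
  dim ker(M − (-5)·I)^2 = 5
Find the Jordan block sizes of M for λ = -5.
Block sizes for λ = -5: [2, 1, 1, 1]

From the dimensions of kernels of powers, the number of Jordan blocks of size at least j is d_j − d_{j−1} where d_j = dim ker(N^j) (with d_0 = 0). Computing the differences gives [4, 1].
The number of blocks of size exactly k is (#blocks of size ≥ k) − (#blocks of size ≥ k + 1), so the partition is: 3 block(s) of size 1, 1 block(s) of size 2.
In nonincreasing order the block sizes are [2, 1, 1, 1].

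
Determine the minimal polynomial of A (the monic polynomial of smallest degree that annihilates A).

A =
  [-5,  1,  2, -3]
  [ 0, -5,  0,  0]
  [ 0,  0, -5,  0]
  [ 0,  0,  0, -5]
x^2 + 10*x + 25

The characteristic polynomial is χ_A(x) = (x + 5)^4, so the eigenvalues are known. The minimal polynomial is
  m_A(x) = Π_λ (x − λ)^{k_λ}
where k_λ is the size of the *largest* Jordan block for λ (equivalently, the smallest k with (A − λI)^k v = 0 for every generalised eigenvector v of λ).

  λ = -5: largest Jordan block has size 2, contributing (x + 5)^2

So m_A(x) = (x + 5)^2 = x^2 + 10*x + 25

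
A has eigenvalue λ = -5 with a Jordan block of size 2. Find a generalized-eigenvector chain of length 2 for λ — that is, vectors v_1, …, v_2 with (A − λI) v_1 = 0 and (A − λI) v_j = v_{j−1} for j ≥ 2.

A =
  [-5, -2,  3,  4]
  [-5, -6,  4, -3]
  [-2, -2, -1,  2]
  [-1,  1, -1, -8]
A Jordan chain for λ = -5 of length 2:
v_1 = (0, -5, -2, -1)ᵀ
v_2 = (1, 0, 0, 0)ᵀ

Let N = A − (-5)·I. We want v_2 with N^2 v_2 = 0 but N^1 v_2 ≠ 0; then v_{j-1} := N · v_j for j = 2, …, 2.

Pick v_2 = (1, 0, 0, 0)ᵀ.
Then v_1 = N · v_2 = (0, -5, -2, -1)ᵀ.

Sanity check: (A − (-5)·I) v_1 = (0, 0, 0, 0)ᵀ = 0. ✓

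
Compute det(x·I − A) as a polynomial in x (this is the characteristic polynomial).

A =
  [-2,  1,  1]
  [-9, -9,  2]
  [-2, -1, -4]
x^3 + 15*x^2 + 75*x + 125

Expanding det(x·I − A) (e.g. by cofactor expansion or by noting that A is similar to its Jordan form J, which has the same characteristic polynomial as A) gives
  χ_A(x) = x^3 + 15*x^2 + 75*x + 125
which factors as (x + 5)^3. The eigenvalues (with algebraic multiplicities) are λ = -5 with multiplicity 3.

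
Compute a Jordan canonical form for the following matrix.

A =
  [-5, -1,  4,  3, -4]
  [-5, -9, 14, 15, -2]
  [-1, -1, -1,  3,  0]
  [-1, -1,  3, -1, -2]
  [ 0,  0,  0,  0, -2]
J_3(-4) ⊕ J_1(-4) ⊕ J_1(-2)

The characteristic polynomial is
  det(x·I − A) = x^5 + 18*x^4 + 128*x^3 + 448*x^2 + 768*x + 512 = (x + 2)*(x + 4)^4

Eigenvalues and multiplicities (the geometric multiplicity of λ is n − rank(A − λI), which equals the number of Jordan blocks for λ):
  λ = -4: algebraic multiplicity = 4, geometric multiplicity = 2
  λ = -2: algebraic multiplicity = 1, geometric multiplicity = 1

Determining the block sizes for each eigenvalue:
  λ = -4: with am = 4 and gm = 2, the partition is not yet determined (e.g. several partitions of 4 into 2 parts exist). Let N = A − (-4)·I. Computing rank(N^1) = 3, rank(N^2) = 2, rank(N^3) = 1; the number of blocks of size ≥ j is rank(N^{j−1}) − rank(N^j), giving [2, 1, 1]. So we have 1 block(s) of size 3, 1 block(s) of size 1 → block sizes [3, 1]
  λ = -2: one block (gm = 1), so the single block has size am = 1 → block sizes [1]

Assembling the blocks gives a Jordan form
J =
  [-4,  1,  0,  0,  0]
  [ 0, -4,  1,  0,  0]
  [ 0,  0, -4,  0,  0]
  [ 0,  0,  0, -4,  0]
  [ 0,  0,  0,  0, -2]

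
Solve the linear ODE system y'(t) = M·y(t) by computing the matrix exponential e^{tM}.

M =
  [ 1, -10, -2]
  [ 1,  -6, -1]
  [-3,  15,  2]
e^{tM} =
  [2*t*exp(-t) + exp(-t), -10*t*exp(-t), -2*t*exp(-t)]
  [t*exp(-t), -5*t*exp(-t) + exp(-t), -t*exp(-t)]
  [-3*t*exp(-t), 15*t*exp(-t), 3*t*exp(-t) + exp(-t)]

Strategy: write M = P · J · P⁻¹ where J is a Jordan canonical form, so e^{tM} = P · e^{tJ} · P⁻¹, and e^{tJ} can be computed block-by-block.

M has Jordan form
J =
  [-1,  1,  0]
  [ 0, -1,  0]
  [ 0,  0, -1]
(up to reordering of blocks).

Per-block formulas:
  For a 1×1 block at λ = -1: exp(t · [-1]) = [e^(-1t)].
  For a 2×2 Jordan block J_2(-1): exp(t · J_2(-1)) = e^(-1t)·(I + t·N), where N is the 2×2 nilpotent shift.

After assembling e^{tJ} and conjugating by P, we get:

e^{tM} =
  [2*t*exp(-t) + exp(-t), -10*t*exp(-t), -2*t*exp(-t)]
  [t*exp(-t), -5*t*exp(-t) + exp(-t), -t*exp(-t)]
  [-3*t*exp(-t), 15*t*exp(-t), 3*t*exp(-t) + exp(-t)]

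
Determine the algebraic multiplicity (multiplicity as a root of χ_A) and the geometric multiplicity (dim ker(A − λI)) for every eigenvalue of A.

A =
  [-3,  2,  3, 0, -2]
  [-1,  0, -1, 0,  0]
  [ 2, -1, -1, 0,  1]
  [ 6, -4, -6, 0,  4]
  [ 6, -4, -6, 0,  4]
λ = 0: alg = 5, geom = 3

Step 1 — factor the characteristic polynomial to read off the algebraic multiplicities:
  χ_A(x) = x^5

Step 2 — compute geometric multiplicities via the rank-nullity identity g(λ) = n − rank(A − λI):
  rank(A − (0)·I) = 2, so dim ker(A − (0)·I) = n − 2 = 3

Summary:
  λ = 0: algebraic multiplicity = 5, geometric multiplicity = 3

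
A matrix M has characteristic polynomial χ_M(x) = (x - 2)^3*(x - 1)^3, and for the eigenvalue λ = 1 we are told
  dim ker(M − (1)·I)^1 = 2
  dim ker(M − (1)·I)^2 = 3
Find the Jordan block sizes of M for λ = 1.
Block sizes for λ = 1: [2, 1]

From the dimensions of kernels of powers, the number of Jordan blocks of size at least j is d_j − d_{j−1} where d_j = dim ker(N^j) (with d_0 = 0). Computing the differences gives [2, 1].
The number of blocks of size exactly k is (#blocks of size ≥ k) − (#blocks of size ≥ k + 1), so the partition is: 1 block(s) of size 1, 1 block(s) of size 2.
In nonincreasing order the block sizes are [2, 1].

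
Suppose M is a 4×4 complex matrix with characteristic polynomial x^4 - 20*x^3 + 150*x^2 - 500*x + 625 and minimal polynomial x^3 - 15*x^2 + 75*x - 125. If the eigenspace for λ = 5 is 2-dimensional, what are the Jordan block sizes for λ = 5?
Block sizes for λ = 5: [3, 1]

Step 1 — from the characteristic polynomial, algebraic multiplicity of λ = 5 is 4. From dim ker(M − (5)·I) = 2, there are exactly 2 Jordan blocks for λ = 5.
Step 2 — from the minimal polynomial, the factor (x − 5)^3 tells us the largest block for λ = 5 has size 3.
Step 3 — with total size 4, 2 blocks, and largest block 3, the block sizes (in nonincreasing order) are [3, 1].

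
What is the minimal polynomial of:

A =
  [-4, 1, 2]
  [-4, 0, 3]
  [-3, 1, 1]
x^3 + 3*x^2 + 3*x + 1

The characteristic polynomial is χ_A(x) = (x + 1)^3, so the eigenvalues are known. The minimal polynomial is
  m_A(x) = Π_λ (x − λ)^{k_λ}
where k_λ is the size of the *largest* Jordan block for λ (equivalently, the smallest k with (A − λI)^k v = 0 for every generalised eigenvector v of λ).

  λ = -1: largest Jordan block has size 3, contributing (x + 1)^3

So m_A(x) = (x + 1)^3 = x^3 + 3*x^2 + 3*x + 1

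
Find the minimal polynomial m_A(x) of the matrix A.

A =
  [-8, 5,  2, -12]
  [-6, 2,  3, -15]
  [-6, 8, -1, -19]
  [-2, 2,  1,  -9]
x^3 + 12*x^2 + 48*x + 64

The characteristic polynomial is χ_A(x) = (x + 4)^4, so the eigenvalues are known. The minimal polynomial is
  m_A(x) = Π_λ (x − λ)^{k_λ}
where k_λ is the size of the *largest* Jordan block for λ (equivalently, the smallest k with (A − λI)^k v = 0 for every generalised eigenvector v of λ).

  λ = -4: largest Jordan block has size 3, contributing (x + 4)^3

So m_A(x) = (x + 4)^3 = x^3 + 12*x^2 + 48*x + 64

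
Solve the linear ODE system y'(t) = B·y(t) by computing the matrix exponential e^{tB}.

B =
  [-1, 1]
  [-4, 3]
e^{tB} =
  [-2*t*exp(t) + exp(t), t*exp(t)]
  [-4*t*exp(t), 2*t*exp(t) + exp(t)]

Strategy: write B = P · J · P⁻¹ where J is a Jordan canonical form, so e^{tB} = P · e^{tJ} · P⁻¹, and e^{tJ} can be computed block-by-block.

B has Jordan form
J =
  [1, 1]
  [0, 1]
(up to reordering of blocks).

Per-block formulas:
  For a 2×2 Jordan block J_2(1): exp(t · J_2(1)) = e^(1t)·(I + t·N), where N is the 2×2 nilpotent shift.

After assembling e^{tJ} and conjugating by P, we get:

e^{tB} =
  [-2*t*exp(t) + exp(t), t*exp(t)]
  [-4*t*exp(t), 2*t*exp(t) + exp(t)]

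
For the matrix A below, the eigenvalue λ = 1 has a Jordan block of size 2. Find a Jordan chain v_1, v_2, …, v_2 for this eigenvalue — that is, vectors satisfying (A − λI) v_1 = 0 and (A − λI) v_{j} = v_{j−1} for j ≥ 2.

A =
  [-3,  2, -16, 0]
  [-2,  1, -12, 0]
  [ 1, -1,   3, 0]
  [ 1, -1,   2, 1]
A Jordan chain for λ = 1 of length 2:
v_1 = (-6, -4, 1, 1)ᵀ
v_2 = (2, 1, 0, 0)ᵀ

Let N = A − (1)·I. We want v_2 with N^2 v_2 = 0 but N^1 v_2 ≠ 0; then v_{j-1} := N · v_j for j = 2, …, 2.

Pick v_2 = (2, 1, 0, 0)ᵀ.
Then v_1 = N · v_2 = (-6, -4, 1, 1)ᵀ.

Sanity check: (A − (1)·I) v_1 = (0, 0, 0, 0)ᵀ = 0. ✓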